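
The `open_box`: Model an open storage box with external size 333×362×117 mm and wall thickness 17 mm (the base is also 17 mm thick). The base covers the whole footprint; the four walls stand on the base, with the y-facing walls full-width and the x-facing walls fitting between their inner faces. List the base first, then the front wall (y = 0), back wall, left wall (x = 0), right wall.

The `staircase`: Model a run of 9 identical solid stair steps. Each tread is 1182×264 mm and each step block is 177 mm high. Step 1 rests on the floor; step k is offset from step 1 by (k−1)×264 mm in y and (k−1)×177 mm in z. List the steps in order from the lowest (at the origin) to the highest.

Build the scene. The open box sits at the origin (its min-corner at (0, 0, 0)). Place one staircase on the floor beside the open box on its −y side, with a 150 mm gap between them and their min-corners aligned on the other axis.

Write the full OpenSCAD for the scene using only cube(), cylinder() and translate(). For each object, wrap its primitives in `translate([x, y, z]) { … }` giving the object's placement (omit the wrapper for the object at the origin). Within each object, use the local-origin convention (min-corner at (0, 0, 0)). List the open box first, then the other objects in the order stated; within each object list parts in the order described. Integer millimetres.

cube([333, 362, 17]);
translate([0, 0, 17]) cube([333, 17, 100]);
translate([0, 345, 17]) cube([333, 17, 100]);
translate([0, 17, 17]) cube([17, 328, 100]);
translate([316, 17, 17]) cube([17, 328, 100]);
translate([0, -2526, 0]) {
  cube([1182, 264, 177]);
  translate([0, 264, 177]) cube([1182, 264, 177]);
  translate([0, 528, 354]) cube([1182, 264, 177]);
  translate([0, 792, 531]) cube([1182, 264, 177]);
  translate([0, 1056, 708]) cube([1182, 264, 177]);
  translate([0, 1320, 885]) cube([1182, 264, 177]);
  translate([0, 1584, 1062]) cube([1182, 264, 177]);
  translate([0, 1848, 1239]) cube([1182, 264, 177]);
  translate([0, 2112, 1416]) cube([1182, 264, 177]);
}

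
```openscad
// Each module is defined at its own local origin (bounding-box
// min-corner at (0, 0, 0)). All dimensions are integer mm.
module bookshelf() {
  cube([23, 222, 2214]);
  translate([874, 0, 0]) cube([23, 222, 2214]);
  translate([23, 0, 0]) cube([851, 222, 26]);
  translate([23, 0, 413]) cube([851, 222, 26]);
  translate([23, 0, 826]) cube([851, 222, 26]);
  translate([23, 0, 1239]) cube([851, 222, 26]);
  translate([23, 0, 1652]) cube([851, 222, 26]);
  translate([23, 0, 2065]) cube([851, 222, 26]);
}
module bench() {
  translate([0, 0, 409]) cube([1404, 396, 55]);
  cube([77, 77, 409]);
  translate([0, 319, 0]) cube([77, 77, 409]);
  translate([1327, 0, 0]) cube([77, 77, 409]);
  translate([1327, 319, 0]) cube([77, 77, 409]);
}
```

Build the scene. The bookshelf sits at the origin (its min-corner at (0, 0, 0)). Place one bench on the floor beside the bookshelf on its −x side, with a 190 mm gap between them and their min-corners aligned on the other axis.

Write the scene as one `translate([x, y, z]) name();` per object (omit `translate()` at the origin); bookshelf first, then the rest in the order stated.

bookshelf();
translate([-1594, 0, 0]) bench();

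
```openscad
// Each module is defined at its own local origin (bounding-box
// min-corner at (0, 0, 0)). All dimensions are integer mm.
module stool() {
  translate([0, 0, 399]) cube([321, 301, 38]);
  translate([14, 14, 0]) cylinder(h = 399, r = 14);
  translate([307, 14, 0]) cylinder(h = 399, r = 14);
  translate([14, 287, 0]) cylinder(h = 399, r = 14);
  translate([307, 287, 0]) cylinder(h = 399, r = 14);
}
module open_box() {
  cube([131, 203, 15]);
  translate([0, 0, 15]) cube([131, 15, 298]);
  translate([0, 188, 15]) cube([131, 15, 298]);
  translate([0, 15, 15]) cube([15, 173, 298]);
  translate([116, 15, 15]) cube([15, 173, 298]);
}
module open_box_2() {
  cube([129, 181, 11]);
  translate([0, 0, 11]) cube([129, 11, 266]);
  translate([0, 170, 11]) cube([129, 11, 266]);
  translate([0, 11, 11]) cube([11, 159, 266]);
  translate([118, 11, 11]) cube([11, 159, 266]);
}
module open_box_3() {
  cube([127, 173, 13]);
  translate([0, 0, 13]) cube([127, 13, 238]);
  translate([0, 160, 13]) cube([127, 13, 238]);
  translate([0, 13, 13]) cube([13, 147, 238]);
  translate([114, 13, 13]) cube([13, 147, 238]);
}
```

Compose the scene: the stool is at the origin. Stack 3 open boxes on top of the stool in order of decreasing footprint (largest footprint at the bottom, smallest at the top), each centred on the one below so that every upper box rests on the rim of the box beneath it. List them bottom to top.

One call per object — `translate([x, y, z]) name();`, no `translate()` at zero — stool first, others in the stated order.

stool();
translate([95, 49, 437]) open_box();
translate([96, 60, 750]) open_box_2();
translate([97, 64, 1027]) open_box_3();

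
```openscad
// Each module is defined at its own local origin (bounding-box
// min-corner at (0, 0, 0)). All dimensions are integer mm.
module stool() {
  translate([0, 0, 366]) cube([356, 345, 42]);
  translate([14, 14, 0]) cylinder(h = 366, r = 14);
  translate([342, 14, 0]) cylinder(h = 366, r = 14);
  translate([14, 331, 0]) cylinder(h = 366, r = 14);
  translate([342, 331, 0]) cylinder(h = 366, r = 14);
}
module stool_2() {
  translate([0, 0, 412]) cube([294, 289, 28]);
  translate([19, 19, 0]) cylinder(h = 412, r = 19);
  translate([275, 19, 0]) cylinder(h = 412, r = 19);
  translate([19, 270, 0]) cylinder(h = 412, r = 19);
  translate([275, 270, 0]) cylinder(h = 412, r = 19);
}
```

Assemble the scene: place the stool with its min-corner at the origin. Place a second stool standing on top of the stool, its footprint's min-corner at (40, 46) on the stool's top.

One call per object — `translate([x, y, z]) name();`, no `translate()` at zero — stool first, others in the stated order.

stool();
translate([40, 46, 408]) stool_2();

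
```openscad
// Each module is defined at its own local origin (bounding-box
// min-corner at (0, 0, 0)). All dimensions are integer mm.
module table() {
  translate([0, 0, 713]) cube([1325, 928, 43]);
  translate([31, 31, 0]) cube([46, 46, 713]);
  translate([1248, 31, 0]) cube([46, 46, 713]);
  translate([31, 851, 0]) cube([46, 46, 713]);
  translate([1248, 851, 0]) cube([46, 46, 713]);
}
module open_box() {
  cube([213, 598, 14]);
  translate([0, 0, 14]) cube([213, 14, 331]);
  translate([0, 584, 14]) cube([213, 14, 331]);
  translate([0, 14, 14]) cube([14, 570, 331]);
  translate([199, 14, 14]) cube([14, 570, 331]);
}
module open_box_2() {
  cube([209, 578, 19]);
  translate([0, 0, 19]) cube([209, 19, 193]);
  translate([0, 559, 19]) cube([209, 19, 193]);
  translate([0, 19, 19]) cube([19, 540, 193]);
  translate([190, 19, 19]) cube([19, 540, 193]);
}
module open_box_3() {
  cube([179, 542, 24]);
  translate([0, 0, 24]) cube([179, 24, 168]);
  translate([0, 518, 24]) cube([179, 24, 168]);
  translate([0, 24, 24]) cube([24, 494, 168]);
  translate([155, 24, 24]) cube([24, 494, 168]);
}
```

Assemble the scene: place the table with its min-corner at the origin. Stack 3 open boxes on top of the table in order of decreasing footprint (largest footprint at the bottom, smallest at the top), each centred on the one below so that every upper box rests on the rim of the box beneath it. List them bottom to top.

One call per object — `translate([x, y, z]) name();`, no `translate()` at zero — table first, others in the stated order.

table();
translate([556, 165, 756]) open_box();
translate([558, 175, 1101]) open_box_2();
translate([573, 193, 1313]) open_box_3();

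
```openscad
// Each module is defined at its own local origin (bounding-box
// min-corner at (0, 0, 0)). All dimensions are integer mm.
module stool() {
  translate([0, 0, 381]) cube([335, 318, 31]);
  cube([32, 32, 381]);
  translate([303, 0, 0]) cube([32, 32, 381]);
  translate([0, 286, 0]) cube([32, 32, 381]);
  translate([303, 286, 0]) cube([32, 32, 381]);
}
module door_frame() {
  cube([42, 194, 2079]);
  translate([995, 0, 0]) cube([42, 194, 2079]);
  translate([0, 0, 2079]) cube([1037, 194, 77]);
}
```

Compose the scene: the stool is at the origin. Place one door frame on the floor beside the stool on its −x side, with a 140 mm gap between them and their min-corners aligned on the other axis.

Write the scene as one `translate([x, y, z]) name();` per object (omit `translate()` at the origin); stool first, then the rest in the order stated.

stool();
translate([-1177, 0, 0]) door_frame();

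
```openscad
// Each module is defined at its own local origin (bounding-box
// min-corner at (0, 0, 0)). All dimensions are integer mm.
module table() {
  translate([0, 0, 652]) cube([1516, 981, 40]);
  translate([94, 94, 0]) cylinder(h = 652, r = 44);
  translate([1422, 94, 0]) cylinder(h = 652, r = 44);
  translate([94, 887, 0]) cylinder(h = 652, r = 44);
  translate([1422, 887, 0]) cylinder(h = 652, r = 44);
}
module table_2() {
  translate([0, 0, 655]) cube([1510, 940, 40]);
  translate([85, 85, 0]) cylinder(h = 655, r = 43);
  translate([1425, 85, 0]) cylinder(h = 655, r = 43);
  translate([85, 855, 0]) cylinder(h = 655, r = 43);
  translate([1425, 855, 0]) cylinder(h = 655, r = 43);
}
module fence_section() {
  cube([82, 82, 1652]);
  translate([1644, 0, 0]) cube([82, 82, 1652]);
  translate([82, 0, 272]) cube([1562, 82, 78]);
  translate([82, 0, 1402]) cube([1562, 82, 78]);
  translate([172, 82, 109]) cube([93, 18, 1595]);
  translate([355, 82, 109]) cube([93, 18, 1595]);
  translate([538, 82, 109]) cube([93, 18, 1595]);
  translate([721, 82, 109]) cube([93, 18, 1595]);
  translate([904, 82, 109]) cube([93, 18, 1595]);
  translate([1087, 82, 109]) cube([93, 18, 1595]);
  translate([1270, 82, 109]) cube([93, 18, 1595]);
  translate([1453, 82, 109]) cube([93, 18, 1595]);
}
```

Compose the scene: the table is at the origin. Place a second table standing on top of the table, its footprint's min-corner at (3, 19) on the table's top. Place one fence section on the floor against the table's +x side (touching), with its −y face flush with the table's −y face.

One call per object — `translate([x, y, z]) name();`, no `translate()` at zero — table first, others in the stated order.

table();
translate([3, 19, 692]) table_2();
translate([1516, 0, 0]) fence_section();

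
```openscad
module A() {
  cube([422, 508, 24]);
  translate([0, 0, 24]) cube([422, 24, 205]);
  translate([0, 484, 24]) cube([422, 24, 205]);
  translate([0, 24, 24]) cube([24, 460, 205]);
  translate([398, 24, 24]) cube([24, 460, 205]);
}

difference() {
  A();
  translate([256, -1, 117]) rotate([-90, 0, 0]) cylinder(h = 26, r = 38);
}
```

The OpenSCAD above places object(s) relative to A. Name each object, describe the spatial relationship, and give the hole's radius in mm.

A is an open box. The open box has a circular hole through its front wall. The hole's radius is 38 mm.

The subtracted cylinder has r = 38 mm.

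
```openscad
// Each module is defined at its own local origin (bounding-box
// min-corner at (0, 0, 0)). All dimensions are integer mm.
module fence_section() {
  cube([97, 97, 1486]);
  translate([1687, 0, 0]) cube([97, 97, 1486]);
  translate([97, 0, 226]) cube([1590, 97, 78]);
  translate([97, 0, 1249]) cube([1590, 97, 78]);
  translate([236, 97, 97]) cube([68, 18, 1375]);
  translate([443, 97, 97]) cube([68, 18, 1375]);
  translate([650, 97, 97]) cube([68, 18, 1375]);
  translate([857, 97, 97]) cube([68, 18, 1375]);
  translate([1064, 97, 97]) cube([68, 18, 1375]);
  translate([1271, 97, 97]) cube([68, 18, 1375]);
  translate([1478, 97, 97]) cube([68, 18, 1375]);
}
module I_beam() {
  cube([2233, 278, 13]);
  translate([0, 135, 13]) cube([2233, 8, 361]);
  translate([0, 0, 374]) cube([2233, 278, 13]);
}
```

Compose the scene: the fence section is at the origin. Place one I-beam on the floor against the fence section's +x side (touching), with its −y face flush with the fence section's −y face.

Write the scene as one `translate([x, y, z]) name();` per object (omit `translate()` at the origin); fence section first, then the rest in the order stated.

fence_section();
translate([1784, 0, 0]) I_beam();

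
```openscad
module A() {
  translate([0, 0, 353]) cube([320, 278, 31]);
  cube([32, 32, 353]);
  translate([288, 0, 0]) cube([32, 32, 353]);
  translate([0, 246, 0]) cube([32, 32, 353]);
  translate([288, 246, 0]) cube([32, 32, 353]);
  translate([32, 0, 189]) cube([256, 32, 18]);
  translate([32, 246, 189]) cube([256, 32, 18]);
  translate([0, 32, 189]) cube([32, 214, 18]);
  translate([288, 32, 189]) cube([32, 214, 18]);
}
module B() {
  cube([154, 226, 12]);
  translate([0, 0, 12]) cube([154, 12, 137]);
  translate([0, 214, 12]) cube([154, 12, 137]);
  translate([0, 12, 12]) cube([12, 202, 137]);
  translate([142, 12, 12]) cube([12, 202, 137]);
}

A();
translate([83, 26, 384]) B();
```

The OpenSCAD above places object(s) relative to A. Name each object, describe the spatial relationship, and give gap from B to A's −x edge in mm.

The open box's min-x is at 83; the stool's min-x is 0; gap = 83 mm.

A is a stool. B is an open box. The open box is on top of the stool, centred. The gap from the open box to the stool's −x edge is 83 mm.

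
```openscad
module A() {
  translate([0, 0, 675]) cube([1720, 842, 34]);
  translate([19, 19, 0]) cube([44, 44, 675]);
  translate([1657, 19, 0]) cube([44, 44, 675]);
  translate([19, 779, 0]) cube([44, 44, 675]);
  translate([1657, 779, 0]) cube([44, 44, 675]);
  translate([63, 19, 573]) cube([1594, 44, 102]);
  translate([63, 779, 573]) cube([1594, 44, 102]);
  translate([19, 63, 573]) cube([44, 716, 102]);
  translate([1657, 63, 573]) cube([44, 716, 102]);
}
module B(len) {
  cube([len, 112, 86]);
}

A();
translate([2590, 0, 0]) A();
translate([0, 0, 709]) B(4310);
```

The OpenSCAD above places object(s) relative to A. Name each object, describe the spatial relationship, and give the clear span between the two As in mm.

A is a table. B is a beam. A beam spans the tops of two tables. The clear span between the two tables is 870 mm.

Second table starts at x = 2590; first ends at x = 1720; clear span = 2590 − 1720 = 870 mm.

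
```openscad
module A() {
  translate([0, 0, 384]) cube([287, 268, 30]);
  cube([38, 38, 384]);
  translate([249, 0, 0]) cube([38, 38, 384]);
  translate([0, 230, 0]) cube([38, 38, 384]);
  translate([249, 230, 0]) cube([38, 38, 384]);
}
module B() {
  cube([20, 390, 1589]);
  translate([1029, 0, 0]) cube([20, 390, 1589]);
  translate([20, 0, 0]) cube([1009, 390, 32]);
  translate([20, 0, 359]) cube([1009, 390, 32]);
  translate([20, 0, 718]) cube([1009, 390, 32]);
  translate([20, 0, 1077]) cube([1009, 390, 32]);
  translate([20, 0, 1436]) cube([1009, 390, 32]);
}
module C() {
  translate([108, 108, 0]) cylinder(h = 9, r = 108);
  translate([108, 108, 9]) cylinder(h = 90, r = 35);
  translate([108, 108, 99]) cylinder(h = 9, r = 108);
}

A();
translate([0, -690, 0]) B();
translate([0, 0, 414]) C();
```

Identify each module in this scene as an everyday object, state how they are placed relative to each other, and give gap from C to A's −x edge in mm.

The spool's min-x is at 0; the stool's min-x is 0; gap = 0 mm.

A is a stool. B is a bookshelf. C is a spool. The bookshelf is on the floor beside the stool on its −y side. The spool is on top of the stool. The gap from the spool to the stool's −x edge is 0 mm.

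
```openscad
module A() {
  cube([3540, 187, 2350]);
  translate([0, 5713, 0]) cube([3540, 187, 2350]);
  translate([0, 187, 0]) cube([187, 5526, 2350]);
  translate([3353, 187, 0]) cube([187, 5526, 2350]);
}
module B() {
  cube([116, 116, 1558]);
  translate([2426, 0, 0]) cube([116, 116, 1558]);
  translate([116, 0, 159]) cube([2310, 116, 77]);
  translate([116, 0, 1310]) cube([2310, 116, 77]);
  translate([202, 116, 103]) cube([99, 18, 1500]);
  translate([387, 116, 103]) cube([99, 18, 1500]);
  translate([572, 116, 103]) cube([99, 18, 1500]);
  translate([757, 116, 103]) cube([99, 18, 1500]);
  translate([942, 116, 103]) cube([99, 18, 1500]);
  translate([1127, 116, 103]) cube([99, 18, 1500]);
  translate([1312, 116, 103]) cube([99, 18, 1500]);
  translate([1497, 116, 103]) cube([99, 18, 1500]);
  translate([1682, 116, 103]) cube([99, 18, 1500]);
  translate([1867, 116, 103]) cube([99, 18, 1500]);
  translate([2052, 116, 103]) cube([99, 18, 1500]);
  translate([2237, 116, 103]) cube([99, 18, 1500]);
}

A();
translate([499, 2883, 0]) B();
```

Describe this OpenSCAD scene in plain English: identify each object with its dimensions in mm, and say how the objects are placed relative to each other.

A is the wall frame of a small rectangular building: four walls, each 2350 mm tall and 187 mm thick, enclosing a footprint 3540 mm (x) by 5900 mm (y) outside-to-outside, with no floor or roof. The front and back walls (the −y and +y sides) span the full width; the two side walls fit between them.

B is a fence section. Two 116×116 mm posts, 1558 mm tall, stand on the floor with a clear span of 2310 mm between their inner faces. Two horizontal rails of 116×77 mm section span the gap between the posts with their undersides at z = 159 mm and z = 1310 mm, flush with the posts' −y face. 12 pickets, each 99 mm wide, 18 mm thick and 1500 mm tall, are fixed to the +y face of the rails with their bottoms at z = 103 mm, evenly spaced across the span with equal gaps (rounded down to the nearest mm) at the −x end and between each pair — any rounding remainder accumulates at the +x end.

The fence section sits inside the house frame, centred.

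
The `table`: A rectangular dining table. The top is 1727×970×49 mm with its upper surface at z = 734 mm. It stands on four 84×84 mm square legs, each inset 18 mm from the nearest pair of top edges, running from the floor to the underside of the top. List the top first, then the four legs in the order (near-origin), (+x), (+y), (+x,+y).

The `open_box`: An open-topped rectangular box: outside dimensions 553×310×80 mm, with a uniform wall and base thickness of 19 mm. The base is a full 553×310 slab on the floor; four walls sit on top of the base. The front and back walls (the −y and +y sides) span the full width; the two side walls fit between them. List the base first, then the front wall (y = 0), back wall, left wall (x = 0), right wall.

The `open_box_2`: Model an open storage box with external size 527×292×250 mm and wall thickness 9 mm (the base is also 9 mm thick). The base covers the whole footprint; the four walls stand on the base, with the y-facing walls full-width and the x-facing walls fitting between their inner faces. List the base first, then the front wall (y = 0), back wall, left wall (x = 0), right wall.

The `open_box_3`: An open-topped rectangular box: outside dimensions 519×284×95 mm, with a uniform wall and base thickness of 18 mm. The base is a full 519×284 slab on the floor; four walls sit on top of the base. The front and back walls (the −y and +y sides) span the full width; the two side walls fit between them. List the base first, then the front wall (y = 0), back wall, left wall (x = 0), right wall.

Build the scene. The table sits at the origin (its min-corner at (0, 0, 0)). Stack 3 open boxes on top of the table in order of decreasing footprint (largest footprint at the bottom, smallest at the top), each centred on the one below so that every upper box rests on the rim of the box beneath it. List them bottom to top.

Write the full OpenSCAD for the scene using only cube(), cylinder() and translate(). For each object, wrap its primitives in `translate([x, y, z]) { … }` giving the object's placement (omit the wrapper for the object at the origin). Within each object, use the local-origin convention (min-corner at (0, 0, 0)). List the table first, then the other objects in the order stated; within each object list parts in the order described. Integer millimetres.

translate([0, 0, 685]) cube([1727, 970, 49]);
translate([18, 18, 0]) cube([84, 84, 685]);
translate([1625, 18, 0]) cube([84, 84, 685]);
translate([18, 868, 0]) cube([84, 84, 685]);
translate([1625, 868, 0]) cube([84, 84, 685]);
translate([587, 330, 734]) {
  cube([553, 310, 19]);
  translate([0, 0, 19]) cube([553, 19, 61]);
  translate([0, 291, 19]) cube([553, 19, 61]);
  translate([0, 19, 19]) cube([19, 272, 61]);
  translate([534, 19, 19]) cube([19, 272, 61]);
}
translate([600, 339, 814]) {
  cube([527, 292, 9]);
  translate([0, 0, 9]) cube([527, 9, 241]);
  translate([0, 283, 9]) cube([527, 9, 241]);
  translate([0, 9, 9]) cube([9, 274, 241]);
  translate([518, 9, 9]) cube([9, 274, 241]);
}
translate([604, 343, 1064]) {
  cube([519, 284, 18]);
  translate([0, 0, 18]) cube([519, 18, 77]);
  translate([0, 266, 18]) cube([519, 18, 77]);
  translate([0, 18, 18]) cube([18, 248, 77]);
  translate([501, 18, 18]) cube([18, 248, 77]);
}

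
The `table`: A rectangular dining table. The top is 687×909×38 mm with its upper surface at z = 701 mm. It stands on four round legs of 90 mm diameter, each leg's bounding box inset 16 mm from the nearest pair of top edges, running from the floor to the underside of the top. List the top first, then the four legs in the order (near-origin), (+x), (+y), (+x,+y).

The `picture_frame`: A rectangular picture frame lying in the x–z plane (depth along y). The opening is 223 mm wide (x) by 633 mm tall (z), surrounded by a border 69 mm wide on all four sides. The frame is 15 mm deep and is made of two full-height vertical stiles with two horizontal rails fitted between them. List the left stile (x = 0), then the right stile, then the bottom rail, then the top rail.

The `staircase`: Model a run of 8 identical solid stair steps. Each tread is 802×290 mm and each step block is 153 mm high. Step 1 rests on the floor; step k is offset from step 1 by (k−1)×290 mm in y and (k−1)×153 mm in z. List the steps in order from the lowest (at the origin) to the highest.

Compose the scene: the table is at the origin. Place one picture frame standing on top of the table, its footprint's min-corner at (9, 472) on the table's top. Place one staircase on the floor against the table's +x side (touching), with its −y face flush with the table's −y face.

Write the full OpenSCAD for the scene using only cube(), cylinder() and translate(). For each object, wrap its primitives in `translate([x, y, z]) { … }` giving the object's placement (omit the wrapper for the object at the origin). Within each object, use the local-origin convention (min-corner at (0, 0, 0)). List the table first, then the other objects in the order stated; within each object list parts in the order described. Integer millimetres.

translate([0, 0, 663]) cube([687, 909, 38]);
translate([61, 61, 0]) cylinder(h = 663, r = 45);
translate([626, 61, 0]) cylinder(h = 663, r = 45);
translate([61, 848, 0]) cylinder(h = 663, r = 45);
translate([626, 848, 0]) cylinder(h = 663, r = 45);
translate([9, 472, 701]) {
  cube([69, 15, 771]);
  translate([292, 0, 0]) cube([69, 15, 771]);
  translate([69, 0, 0]) cube([223, 15, 69]);
  translate([69, 0, 702]) cube([223, 15, 69]);
}
translate([687, 0, 0]) {
  cube([802, 290, 153]);
  translate([0, 290, 153]) cube([802, 290, 153]);
  translate([0, 580, 306]) cube([802, 290, 153]);
  translate([0, 870, 459]) cube([802, 290, 153]);
  translate([0, 1160, 612]) cube([802, 290, 153]);
  translate([0, 1450, 765]) cube([802, 290, 153]);
  translate([0, 1740, 918]) cube([802, 290, 153]);
  translate([0, 2030, 1071]) cube([802, 290, 153]);
}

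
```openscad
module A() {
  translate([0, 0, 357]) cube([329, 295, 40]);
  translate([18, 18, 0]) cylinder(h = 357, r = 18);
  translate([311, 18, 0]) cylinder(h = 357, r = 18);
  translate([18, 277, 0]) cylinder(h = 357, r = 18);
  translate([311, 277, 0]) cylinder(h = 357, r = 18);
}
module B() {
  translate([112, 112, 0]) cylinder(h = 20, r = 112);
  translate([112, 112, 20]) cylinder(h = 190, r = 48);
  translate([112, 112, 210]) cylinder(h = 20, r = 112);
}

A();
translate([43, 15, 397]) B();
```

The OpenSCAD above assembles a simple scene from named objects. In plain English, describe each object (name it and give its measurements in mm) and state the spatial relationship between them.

A is a simple wooden stool: a rectangular seat 329 mm (x) by 295 mm (y), 40 mm thick, top face at z = 397 mm, on four round legs, each 36 mm in diameter. The legs rest on z = 0, each leg's axis is inset half a diameter from the nearest pair of seat edges (so the leg's bounding box is flush with the corner).

B is a spool: two coaxial disc flanges of radius 112 mm and thickness 20 mm, joined by a core cylinder of radius 48 mm and height 190 mm. The lower flange rests on z = 0 and the three cylinders share a vertical axis.

The spool is on top of the stool.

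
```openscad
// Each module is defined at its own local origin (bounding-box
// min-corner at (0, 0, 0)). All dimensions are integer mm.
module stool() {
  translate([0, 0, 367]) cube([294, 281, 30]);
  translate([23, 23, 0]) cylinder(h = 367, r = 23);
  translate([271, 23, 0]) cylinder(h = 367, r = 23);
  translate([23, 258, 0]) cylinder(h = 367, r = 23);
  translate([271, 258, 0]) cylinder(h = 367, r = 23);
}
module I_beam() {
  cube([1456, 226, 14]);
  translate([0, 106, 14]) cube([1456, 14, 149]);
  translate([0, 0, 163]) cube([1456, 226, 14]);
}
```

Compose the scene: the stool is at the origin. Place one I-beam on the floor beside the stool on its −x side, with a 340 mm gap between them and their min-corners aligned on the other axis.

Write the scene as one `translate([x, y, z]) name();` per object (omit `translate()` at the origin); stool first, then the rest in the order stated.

stool();
translate([-1796, 0, 0]) I_beam();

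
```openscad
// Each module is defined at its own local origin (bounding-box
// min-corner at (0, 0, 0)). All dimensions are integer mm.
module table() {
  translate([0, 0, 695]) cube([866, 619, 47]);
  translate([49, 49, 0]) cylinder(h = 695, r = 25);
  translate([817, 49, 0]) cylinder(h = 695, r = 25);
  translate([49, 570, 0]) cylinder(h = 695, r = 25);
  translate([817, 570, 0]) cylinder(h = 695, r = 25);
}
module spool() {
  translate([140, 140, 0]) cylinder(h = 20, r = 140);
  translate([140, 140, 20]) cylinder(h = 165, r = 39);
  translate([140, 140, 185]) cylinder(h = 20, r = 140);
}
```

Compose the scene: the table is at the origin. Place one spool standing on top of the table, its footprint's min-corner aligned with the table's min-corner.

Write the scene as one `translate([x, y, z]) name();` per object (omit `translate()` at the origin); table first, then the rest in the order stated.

table();
translate([0, 0, 742]) spool();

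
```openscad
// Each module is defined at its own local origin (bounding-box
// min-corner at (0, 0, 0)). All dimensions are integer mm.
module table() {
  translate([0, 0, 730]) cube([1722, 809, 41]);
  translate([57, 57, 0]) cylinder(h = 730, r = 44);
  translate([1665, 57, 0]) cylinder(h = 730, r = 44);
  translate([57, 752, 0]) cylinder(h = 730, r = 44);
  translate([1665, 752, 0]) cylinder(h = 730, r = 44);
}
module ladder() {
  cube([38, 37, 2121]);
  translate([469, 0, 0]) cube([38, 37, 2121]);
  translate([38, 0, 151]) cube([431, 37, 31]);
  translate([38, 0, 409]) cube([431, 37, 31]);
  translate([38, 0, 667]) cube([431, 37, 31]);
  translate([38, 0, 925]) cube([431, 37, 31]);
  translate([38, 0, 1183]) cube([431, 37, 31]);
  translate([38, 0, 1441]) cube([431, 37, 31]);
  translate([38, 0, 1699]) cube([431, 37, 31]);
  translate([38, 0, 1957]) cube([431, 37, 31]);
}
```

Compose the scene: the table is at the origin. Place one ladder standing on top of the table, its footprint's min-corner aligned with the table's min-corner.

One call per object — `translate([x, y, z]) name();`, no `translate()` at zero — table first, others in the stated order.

table();
translate([0, 0, 771]) ladder();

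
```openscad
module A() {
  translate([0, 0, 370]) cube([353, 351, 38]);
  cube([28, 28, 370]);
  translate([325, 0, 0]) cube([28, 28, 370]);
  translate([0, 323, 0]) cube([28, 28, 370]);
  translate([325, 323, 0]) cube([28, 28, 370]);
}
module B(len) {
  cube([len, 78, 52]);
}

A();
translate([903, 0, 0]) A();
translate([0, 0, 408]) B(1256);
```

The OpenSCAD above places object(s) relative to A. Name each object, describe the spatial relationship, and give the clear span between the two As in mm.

Second stool starts at x = 903; first ends at x = 353; clear span = 903 − 353 = 550 mm.

A is a stool. B is a beam. A beam spans the tops of two stools. The clear span between the two stools is 550 mm.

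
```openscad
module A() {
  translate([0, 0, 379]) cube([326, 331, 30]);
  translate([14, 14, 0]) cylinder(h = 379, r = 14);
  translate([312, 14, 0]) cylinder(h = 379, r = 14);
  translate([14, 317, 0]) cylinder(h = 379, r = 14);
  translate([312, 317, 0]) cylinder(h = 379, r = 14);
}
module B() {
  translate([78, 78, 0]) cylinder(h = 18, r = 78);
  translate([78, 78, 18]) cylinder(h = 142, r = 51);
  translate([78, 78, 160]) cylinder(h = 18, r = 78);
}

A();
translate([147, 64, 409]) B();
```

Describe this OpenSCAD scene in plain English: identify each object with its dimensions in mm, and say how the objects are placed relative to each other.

A is a four-legged stool. The seat is 326×331 mm, 30 mm thick, top at z = 409 mm. It stands on four round legs, each 28 mm in diameter, from z = 0 to the seat underside, each leg's axis is inset half a diameter from the nearest pair of seat edges (so the leg's bounding box is flush with the corner).

B is a spool: two coaxial disc flanges of radius 78 mm and thickness 18 mm, joined by a core cylinder of radius 51 mm and height 142 mm. The lower flange rests on z = 0 and the three cylinders share a vertical axis.

The spool is on top of the stool.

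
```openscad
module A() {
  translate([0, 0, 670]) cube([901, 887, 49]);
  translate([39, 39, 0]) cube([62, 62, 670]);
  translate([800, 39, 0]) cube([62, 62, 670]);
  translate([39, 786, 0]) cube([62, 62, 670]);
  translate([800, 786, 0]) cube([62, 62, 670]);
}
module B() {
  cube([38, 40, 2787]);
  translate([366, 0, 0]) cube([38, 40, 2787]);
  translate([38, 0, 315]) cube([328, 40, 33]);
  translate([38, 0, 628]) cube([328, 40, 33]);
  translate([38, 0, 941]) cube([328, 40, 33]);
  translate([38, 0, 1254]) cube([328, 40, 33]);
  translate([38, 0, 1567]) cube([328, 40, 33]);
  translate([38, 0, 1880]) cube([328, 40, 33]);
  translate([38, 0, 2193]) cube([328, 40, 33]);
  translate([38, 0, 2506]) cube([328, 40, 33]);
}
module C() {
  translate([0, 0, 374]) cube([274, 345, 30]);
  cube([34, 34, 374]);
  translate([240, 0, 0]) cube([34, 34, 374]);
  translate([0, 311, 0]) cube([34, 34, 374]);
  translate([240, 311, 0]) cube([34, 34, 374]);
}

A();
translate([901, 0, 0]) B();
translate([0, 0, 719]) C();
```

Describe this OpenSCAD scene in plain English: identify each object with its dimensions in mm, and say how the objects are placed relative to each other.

A is a table with a 901×887 mm rectangular top, 49 mm thick, top surface at z = 719 mm, supported by four 62×62 mm square legs, each inset 39 mm from the nearest pair of top edges, running from the floor.

B is a straight ladder. Two 38×40 mm vertical rails, 2787 mm tall, stand 404 mm apart (outside-to-outside) with their front faces coplanar on the −y side. 8 rungs, each 40 mm deep and 33 mm tall, span between the inner faces of the rails, front faces flush with the rails. The lowest rung's underside is at z = 315 mm and rungs are spaced 313 mm apart (underside to underside).

C is a four-legged stool. The seat is 274×345 mm, 30 mm thick, top at z = 404 mm. It stands on four square legs, each 34×34 mm in cross-section, from z = 0 to the seat underside, each flush with a corner of the seat.

The ladder is against the table's +x side, with their −y faces flush. The stool is on top of the table.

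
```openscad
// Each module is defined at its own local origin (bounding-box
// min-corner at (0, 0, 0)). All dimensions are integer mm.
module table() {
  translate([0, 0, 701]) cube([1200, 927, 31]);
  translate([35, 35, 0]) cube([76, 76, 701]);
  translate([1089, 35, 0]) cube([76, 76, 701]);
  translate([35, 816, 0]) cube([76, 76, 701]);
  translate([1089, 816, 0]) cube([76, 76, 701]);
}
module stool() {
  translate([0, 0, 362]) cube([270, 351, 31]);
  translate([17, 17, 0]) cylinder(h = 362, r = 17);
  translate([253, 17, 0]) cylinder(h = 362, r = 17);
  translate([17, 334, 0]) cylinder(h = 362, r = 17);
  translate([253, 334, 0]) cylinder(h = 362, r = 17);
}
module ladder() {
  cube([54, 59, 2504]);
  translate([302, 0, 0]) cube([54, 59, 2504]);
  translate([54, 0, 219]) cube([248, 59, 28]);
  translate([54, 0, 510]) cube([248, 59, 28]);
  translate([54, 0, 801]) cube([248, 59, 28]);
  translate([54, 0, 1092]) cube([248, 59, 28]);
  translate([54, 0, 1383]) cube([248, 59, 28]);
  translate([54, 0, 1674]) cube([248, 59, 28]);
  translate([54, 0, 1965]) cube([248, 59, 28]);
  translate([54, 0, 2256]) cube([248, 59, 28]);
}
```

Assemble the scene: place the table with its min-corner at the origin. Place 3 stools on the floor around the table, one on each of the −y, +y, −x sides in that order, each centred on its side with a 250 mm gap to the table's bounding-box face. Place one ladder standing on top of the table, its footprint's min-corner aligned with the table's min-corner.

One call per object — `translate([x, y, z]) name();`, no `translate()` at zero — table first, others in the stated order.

table();
translate([465, -601, 0]) stool();
translate([465, 1177, 0]) stool();
translate([-520, 288, 0]) stool();
translate([0, 0, 732]) ladder();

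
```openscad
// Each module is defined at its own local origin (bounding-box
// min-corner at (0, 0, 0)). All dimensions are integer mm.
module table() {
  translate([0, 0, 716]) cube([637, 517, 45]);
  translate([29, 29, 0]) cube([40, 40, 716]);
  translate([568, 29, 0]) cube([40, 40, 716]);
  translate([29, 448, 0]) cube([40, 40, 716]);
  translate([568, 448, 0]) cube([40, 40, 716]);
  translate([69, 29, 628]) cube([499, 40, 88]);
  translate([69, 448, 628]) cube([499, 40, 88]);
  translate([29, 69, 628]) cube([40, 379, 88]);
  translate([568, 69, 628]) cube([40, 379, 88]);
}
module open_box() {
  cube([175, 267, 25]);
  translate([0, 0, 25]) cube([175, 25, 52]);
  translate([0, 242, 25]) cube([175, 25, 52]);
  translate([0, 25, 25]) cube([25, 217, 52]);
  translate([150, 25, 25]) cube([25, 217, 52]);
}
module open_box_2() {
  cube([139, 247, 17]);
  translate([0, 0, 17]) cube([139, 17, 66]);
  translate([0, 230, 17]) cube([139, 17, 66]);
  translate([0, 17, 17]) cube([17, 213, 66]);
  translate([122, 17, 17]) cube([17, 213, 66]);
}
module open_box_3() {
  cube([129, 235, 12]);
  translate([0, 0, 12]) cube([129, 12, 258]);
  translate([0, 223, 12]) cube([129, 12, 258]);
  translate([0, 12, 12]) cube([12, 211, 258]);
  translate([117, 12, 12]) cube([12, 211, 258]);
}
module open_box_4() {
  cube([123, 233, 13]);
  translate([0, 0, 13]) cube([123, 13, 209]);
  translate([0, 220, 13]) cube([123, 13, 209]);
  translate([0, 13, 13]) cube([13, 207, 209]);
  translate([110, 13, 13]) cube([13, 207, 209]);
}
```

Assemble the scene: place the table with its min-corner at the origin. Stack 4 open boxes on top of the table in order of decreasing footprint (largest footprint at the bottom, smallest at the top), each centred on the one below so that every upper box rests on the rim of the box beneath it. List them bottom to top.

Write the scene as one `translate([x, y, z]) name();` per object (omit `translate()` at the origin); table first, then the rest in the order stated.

table();
translate([231, 125, 761]) open_box();
translate([249, 135, 838]) open_box_2();
translate([254, 141, 921]) open_box_3();
translate([257, 142, 1191]) open_box_4();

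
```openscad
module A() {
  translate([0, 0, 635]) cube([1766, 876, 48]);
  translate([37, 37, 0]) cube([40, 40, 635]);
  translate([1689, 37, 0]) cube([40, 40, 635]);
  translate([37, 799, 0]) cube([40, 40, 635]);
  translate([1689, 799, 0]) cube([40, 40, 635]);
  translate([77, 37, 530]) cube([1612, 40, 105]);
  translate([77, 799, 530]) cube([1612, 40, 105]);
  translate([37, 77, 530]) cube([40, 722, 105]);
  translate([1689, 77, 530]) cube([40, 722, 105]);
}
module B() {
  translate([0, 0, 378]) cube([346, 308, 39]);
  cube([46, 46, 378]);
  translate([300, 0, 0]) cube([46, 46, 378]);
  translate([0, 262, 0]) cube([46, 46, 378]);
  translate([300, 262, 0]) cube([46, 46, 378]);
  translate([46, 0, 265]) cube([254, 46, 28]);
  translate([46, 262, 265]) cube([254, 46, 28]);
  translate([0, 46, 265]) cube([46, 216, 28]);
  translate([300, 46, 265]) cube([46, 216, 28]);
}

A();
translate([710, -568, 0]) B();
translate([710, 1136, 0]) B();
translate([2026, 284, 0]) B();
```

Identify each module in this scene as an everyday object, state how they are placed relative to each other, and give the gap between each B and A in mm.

Each stool's nearest face is 260 mm from the table's bounding box.

A is a table. B is a stool. Three stools sit around the table at the −y, +y, +x sides. The gap between each stool and the table is 260 mm.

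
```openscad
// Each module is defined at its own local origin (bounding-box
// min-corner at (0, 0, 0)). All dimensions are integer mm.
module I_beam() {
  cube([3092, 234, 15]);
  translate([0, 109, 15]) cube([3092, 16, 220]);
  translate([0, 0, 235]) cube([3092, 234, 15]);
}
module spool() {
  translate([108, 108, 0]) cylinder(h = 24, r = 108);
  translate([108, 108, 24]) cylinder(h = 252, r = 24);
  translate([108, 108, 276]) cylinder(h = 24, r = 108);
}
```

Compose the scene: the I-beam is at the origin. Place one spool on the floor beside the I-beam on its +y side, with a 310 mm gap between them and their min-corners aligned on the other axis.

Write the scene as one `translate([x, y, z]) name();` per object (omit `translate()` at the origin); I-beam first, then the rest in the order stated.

I_beam();
translate([0, 544, 0]) spool();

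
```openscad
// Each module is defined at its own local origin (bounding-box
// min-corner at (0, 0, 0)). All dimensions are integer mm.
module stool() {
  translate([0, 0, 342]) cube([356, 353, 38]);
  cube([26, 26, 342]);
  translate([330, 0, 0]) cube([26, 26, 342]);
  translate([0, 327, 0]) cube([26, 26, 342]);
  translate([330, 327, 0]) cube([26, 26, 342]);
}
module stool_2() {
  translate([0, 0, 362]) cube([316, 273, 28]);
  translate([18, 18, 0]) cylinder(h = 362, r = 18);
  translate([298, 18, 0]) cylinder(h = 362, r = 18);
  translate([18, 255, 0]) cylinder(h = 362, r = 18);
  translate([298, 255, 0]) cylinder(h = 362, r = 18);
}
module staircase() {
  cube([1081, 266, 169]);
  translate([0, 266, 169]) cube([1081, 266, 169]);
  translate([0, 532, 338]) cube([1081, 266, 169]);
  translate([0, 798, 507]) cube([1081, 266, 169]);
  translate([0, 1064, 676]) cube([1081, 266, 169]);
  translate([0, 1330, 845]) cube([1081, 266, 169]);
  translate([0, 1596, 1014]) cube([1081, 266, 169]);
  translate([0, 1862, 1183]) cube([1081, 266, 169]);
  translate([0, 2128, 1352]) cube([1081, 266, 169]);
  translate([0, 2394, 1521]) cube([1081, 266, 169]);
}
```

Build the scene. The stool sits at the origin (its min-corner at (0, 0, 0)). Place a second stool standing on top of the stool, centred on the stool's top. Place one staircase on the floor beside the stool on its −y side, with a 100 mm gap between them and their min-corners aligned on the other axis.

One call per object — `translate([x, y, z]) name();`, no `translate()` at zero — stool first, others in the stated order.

stool();
translate([20, 40, 380]) stool_2();
translate([0, -2760, 0]) staircase();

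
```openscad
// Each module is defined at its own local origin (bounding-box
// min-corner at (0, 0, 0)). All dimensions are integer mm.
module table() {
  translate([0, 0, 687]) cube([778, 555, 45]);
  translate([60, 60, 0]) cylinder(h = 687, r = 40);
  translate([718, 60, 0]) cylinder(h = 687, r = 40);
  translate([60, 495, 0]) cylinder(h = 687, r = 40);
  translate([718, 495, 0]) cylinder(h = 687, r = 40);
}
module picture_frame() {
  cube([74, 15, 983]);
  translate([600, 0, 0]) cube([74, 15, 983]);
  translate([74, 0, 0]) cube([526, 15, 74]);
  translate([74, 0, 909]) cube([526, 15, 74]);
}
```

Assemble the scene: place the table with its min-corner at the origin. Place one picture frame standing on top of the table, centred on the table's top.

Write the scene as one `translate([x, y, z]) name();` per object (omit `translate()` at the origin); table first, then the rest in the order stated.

table();
translate([52, 270, 732]) picture_frame();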